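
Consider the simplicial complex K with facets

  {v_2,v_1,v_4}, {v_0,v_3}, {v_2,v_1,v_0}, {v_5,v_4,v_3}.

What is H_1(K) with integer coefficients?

H_1 = Z.

Take the total order v_0 < v_1 < v_2 < v_3 < v_4 < v_5 on the vertex set. Then K (dimension 2) consists of the simplices:

  0-simplices (6): [v_0], [v_1], [v_2], [v_3], [v_4], [v_5]
  1-simplices (9): [v_0,v_1], [v_0,v_2], [v_0,v_3], [v_1,v_2], [v_1,v_4], [v_2,v_4], [v_3,v_4], [v_3,v_5], [v_4,v_5]
  2-simplices (3): [v_0,v_1,v_2], [v_1,v_2,v_4], [v_3,v_4,v_5]

giving chain groups C_0 ≅ Z^6, C_1 ≅ Z^9, C_2 ≅ Z^3.

The boundary map ∂_1: C_1 → C_0 maps an edge to its endpoints' difference, ∂[p,q] = q − p.
As a 6×9 matrix over Z this has rank 5, with invariant factors (1,1,1,1,1).

Boundary ∂_2: C_2 → C_1 sends each 2-simplex [p,q,r] to [q,r] − [p,r] + [p,q]. For instance
  ∂[v_3,v_4,v_5] = [v_4,v_5] − [v_3,v_5] + [v_3,v_4],
  ∂[v_0,v_1,v_2] = [v_1,v_2] − [v_0,v_2] + [v_0,v_1].
The resulting 9×3 matrix has rank 3, and its Smith normal form has invariant factors (1,1,1).

From H_k ≅ ker(∂_k) / im(∂_{k+1}) we obtain:

  H_1: rank ker ∂_1 − rank ∂_2 = (9 − 5) − 3 = 1, and the invariant factors of ∂_2 are all 1, so H_1 = Z.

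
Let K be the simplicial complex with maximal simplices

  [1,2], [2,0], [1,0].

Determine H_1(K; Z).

Fix the vertex order 0 < 1 < 2 and write every simplex with vertices in increasing order. Then dim K = 1 and the simplices of K are:

  0-simplices (3): [0], [1], [2]
  1-simplices (3): [0,1], [0,2], [1,2]

giving chain groups C_0 ≅ Z^3, C_1 ≅ Z^3.

The boundary map ∂_1: C_1 → C_0 sends each edge [p,q] (with p < q) to q − p. For instance
  ∂[0,1] = [1] − [0].
As a 3×3 matrix over Z this has rank 2, with invariant factors (1,1).

Now H_k = ker ∂_k / im ∂_{k+1}, so:

  H_1: rank ker ∂_1 − rank ∂_2 = (3 − 2) − 0 = 1, and there is no ∂_2, so H_1 = Z.

H_1 = Z.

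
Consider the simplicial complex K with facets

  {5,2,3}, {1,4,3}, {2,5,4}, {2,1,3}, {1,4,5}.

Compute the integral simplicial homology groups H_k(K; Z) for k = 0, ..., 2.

Fix the vertex order 1 < 2 < 3 < 4 < 5 and write every simplex with vertices in increasing order. Then dim K = 2 and the simplices of K are:

  0-simplices (5): [1], [2], [3], [4], [5]
  1-simplices (10): [1,2], [1,3], [1,4], [1,5], [2,3], [2,4], [2,5], [3,4], [3,5], [4,5]
  2-simplices (5): [1,2,3], [1,3,4], [1,4,5], [2,3,5], [2,4,5]

Hence C_0 ≅ Z^5, C_1 ≅ Z^10, C_2 ≅ Z^5.

∂_1: C_1 → C_0 sends each edge [p,q] (with p < q) to q − p.
The resulting 5×10 matrix has rank 4, and its Smith normal form has invariant factors (1,1,1,1).

∂_2: C_2 → C_1 acts by ∂[p,q,r] = [q,r] − [p,r] + [p,q]. For instance
  ∂[2,3,5] = [3,5] − [2,5] + [2,3],
  ∂[1,3,4] = [3,4] − [1,4] + [1,3].
The 10×5 boundary matrix has rank 5 and Smith normal form diag(1,1,1,1,1).

Now H_k = ker ∂_k / im ∂_{k+1}, so:

  H_0: rank C_0 − rank ∂_1 = 5 − 4 = 1, and the invariant factors of ∂_1 are all 1, so H_0 ≅ Z.
  H_1: rank ker ∂_1 − rank ∂_2 = (10 − 4) − 5 = 1, and the invariant factors of ∂_2 are all 1, so H_1 ≅ Z.
  H_2: rank ker ∂_2 − rank ∂_3 = (5 − 5) − 0 = 0, and there is no ∂_3, so H_2 ≅ 0.

H_0 ≅ Z,  H_1 ≅ Z,  H_2 = 0.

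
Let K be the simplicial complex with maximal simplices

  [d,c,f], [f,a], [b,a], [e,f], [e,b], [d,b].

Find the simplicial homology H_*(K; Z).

H_0 = Z,  H_1 = Z^2,  H_2 = 0.

Order the vertices as a < b < c < d < e < f. Listing each simplex with vertices in this order, K has dimension 2 with simplices:

  0-simplices (6): a, b, c, d, e, f
  1-simplices (8): ab, af, bd, be, cd, cf, df, ef
  2-simplices (1): cdf

giving chain groups C_0 ≅ Z^6, C_1 ≅ Z^8, C_2 ≅ Z^1.

Boundary ∂_1: C_1 → C_0 is given by ∂[p,q] = [q] − [p].
This gives a 6×8 integer matrix of rank 5; reducing to Smith normal form yields diagonal entries (1,1,1,1,1).

The boundary map ∂_2: C_2 → C_1 sends each 2-simplex [p,q,r] to [q,r] − [p,r] + [p,q]. For instance
  ∂cdf = df − cf + cd.
The 8×1 boundary matrix has rank 1 and Smith normal form diag(1).

Now H_k = ker ∂_k / im ∂_{k+1}, so:

  H_0: rank C_0 − rank ∂_1 = 6 − 5 = 1, and the invariant factors of ∂_1 are all 1, so H_0 ≅ Z.
  H_1: rank ker ∂_1 − rank ∂_2 = (8 − 5) − 1 = 2, and the invariant factors of ∂_2 are all 1, so H_1 ≅ Z^2.
  H_2: rank ker ∂_2 − rank ∂_3 = (1 − 1) − 0 = 0, and there is no ∂_3, so H_2 ≅ 0.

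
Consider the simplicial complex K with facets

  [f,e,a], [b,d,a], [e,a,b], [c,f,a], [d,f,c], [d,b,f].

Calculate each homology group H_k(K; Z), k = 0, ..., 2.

H_0 = Z,  H_1 = Z,  H_2 = 0.

We work with the vertex ordering a < b < c < d < e < f. The simplices of K, each written with vertices in increasing order, are:

  0-simplices (6): a, b, c, d, e, f
  1-simplices (12): ab, ac, ad, ae, af, bd, be, bf, cd, cf, df, ef
  2-simplices (6): abd, abe, acf, aef, bdf, cdf

so the chain groups are C_0 ≅ Z^6, C_1 ≅ Z^12, C_2 ≅ Z^6.

The boundary map ∂_1: C_1 → C_0 is given by ∂[p,q] = [q] − [p]. For instance
  ∂ab = b − a.
The 6×12 boundary matrix has rank 5 and Smith normal form diag(1,1,1,1,1).

The boundary map ∂_2: C_2 → C_1 acts by ∂[p,q,r] = [q,r] − [p,r] + [p,q]. For instance
  ∂acf = cf − af + ac,
  ∂aef = ef − af + ae.
This gives a 12×6 integer matrix of rank 6; reducing to Smith normal form yields diagonal entries (1,1,1,1,1,1).

From H_k ≅ ker(∂_k) / im(∂_{k+1}) we obtain:

  H_0: rank C_0 − rank ∂_1 = 6 − 5 = 1, and the invariant factors of ∂_1 are all 1, so H_0 = Z.
  H_1: rank ker ∂_1 − rank ∂_2 = (12 − 5) − 6 = 1, and the invariant factors of ∂_2 are all 1, so H_1 = Z.
  H_2: rank ker ∂_2 − rank ∂_3 = (6 − 6) − 0 = 0, and there is no ∂_3, so H_2 = 0.

(K is a triangulation of the cylinder S^1 x I.)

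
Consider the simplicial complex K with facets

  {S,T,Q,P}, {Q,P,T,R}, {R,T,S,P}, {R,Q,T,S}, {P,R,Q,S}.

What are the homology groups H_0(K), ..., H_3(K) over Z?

Take the total order P < Q < R < S < T on the vertex set. Then K (dimension 3) consists of the simplices:

  0-simplices (5): P, Q, R, S, T
  1-simplices (10): PQ, PR, PS, PT, QR, QS, QT, RS, RT, ST
  2-simplices (10): PQR, PQS, PQT, PRS, PRT, PST, QRS, QRT, QST, RST
  3-simplices (5): PQRS, PQRT, PQST, PRST, QRST

giving chain groups C_0 ≅ Z^5, C_1 ≅ Z^10, C_2 ≅ Z^10, C_3 ≅ Z^5.

∂_1: C_1 → C_0 sends each edge [p,q] (with p < q) to q − p. For instance
  ∂QR = R − Q.
The 5×10 boundary matrix has rank 4 and Smith normal form diag(1,1,1,1).

The boundary map ∂_2: C_2 → C_1 sends each 2-simplex [p,q,r] to [q,r] − [p,r] + [p,q]. For instance
  ∂PQS = QS − PS + PQ,
  ∂RST = ST − RT + RS.
The 10×10 boundary matrix has rank 6 and Smith normal form diag(1,1,1,1,1,1).

Boundary ∂_3: C_3 → C_2 sends each 3-simplex σ to the alternating sum Σ_i (−1)^i (σ with its i-th vertex removed). For instance
  ∂PQST = QST − PST + PQT − PQS,
  ∂PQRS = QRS − PRS + PQS − PQR.
This gives a 10×5 integer matrix of rank 4; reducing to Smith normal form yields diagonal entries (1,1,1,1).

Now H_k = ker ∂_k / im ∂_{k+1}, so:

  H_0: rank C_0 − rank ∂_1 = 5 − 4 = 1, and the invariant factors of ∂_1 are all 1, so H_0 = Z.
  H_1: rank ker ∂_1 − rank ∂_2 = (10 − 4) − 6 = 0, and the invariant factors of ∂_2 are all 1, so H_1 = 0.
  H_2: rank ker ∂_2 − rank ∂_3 = (10 − 6) − 4 = 0, and the invariant factors of ∂_3 are all 1, so H_2 = 0.
  H_3: rank ker ∂_3 − rank ∂_4 = (5 − 4) − 0 = 1, and there is no ∂_4, so H_3 = Z.

H_0 ≅ Z,  H_1 = 0,  H_2 = 0,  H_3 ≅ Z.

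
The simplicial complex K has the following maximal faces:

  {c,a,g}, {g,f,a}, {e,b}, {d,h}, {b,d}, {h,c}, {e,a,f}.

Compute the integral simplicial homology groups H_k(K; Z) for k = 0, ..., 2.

K has 8 vertices, 11 edges, 3 triangles.
rank ∂_0 = 0, rank ∂_1 = 7 ⇒ b_0 = 8 − 0 − 7 = 1; all invariant factors of ∂_1 are 1 so no torsion. So H_0 = Z.
rank ∂_1 = 7, rank ∂_2 = 3 ⇒ b_1 = 11 − 7 − 3 = 1; all invariant factors of ∂_2 are 1 so no torsion. So H_1 = Z.
rank ∂_2 = 3, rank ∂_3 = 0 ⇒ b_2 = 3 − 3 − 0 = 0. So H_2 = 0.

H_0 ≅ Z,  H_1 ≅ Z,  H_2 = 0.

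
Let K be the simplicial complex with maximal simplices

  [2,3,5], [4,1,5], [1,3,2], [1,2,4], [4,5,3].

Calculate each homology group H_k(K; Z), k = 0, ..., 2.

H_0 = Z,  H_1 = Z,  H_2 = 0.

K has 5 vertices, 10 edges, 5 triangles.
rank ∂_0 = 0, rank ∂_1 = 4 ⇒ b_0 = 5 − 0 − 4 = 1; all invariant factors of ∂_1 are 1 so no torsion. So H_0 = Z.
rank ∂_1 = 4, rank ∂_2 = 5 ⇒ b_1 = 10 − 4 − 5 = 1; all invariant factors of ∂_2 are 1 so no torsion. So H_1 = Z.
rank ∂_2 = 5, rank ∂_3 = 0 ⇒ b_2 = 5 − 5 − 0 = 0. So H_2 = 0.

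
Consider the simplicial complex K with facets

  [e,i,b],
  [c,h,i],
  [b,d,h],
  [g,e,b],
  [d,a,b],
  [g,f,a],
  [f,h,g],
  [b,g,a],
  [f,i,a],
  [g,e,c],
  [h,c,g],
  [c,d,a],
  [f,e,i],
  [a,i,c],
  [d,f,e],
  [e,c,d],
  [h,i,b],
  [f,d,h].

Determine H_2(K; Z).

Order the vertices as a < b < c < d < e < f < g < h < i. Listing each simplex with vertices in this order, K has dimension 2 with simplices:

  0-simplices (9): a, b, c, d, e, f, g, h, i
  1-simplices (27): ab, ac, ad, af, ag, ai, bd, be, bg, bh, bi, cd, ce, cg, ch, ci, de, df, dh, ef, eg, ei, fg, fh, fi, gh, hi
  2-simplices (18): abd, abg, acd, aci, afg, afi, bdh, beg, bei, bhi, cde, ceg, cgh, chi, def, dfh, efi, fgh

Hence C_0 ≅ Z^9, C_1 ≅ Z^27, C_2 ≅ Z^18.

Boundary ∂_1: C_1 → C_0 is given by ∂[p,q] = [q] − [p]. For instance
  ∂bi = i − b.
This gives a 9×27 integer matrix of rank 8; reducing to Smith normal form yields diagonal entries (1,1,1,1,1,1,1,1).

The boundary map ∂_2: C_2 → C_1 acts by ∂[p,q,r] = [q,r] − [p,r] + [p,q]. For instance
  ∂bdh = dh − bh + bd,
  ∂bhi = hi − bi + bh.
This gives a 27×18 integer matrix of rank 17; reducing to Smith normal form yields diagonal entries (1,1,1,1,1,1,1,1,1,1,1,1,1,1,1,1,1).

Now H_k = ker ∂_k / im ∂_{k+1}, so:

  H_2: rank ker ∂_2 − rank ∂_3 = (18 − 17) − 0 = 1, and there is no ∂_3, so H_2 ≅ Z.

H_2 ≅ Z.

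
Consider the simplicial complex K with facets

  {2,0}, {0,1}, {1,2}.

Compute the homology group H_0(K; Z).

Take the total order 0 < 1 < 2 on the vertex set. Then K (dimension 1) consists of the simplices:

  0-simplices (3): [0], [1], [2]
  1-simplices (3): [0,1], [0,2], [1,2]

so the chain groups are C_0 ≅ Z^3, C_1 ≅ Z^3.

Boundary ∂_1: C_1 → C_0 is given by ∂[p,q] = [q] − [p].
As a 3×3 matrix over Z this has rank 2, with invariant factors (1,1).

From H_k ≅ ker(∂_k) / im(∂_{k+1}) we obtain:

  H_0: rank C_0 − rank ∂_1 = 3 − 2 = 1, and the invariant factors of ∂_1 are all 1, so H_0 ≅ Z.

H_0 ≅ Z.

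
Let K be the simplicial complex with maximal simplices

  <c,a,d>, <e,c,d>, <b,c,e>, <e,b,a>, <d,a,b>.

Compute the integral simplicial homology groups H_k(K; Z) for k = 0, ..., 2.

Take the total order a < b < c < d < e on the vertex set. Then K (dimension 2) consists of the simplices:

  0-simplices (5): a, b, c, d, e
  1-simplices (10): ab, ac, ad, ae, bc, bd, be, cd, ce, de
  2-simplices (5): abd, abe, acd, bce, cde

so the chain groups are C_0 ≅ Z^5, C_1 ≅ Z^10, C_2 ≅ Z^5.

∂_1: C_1 → C_0 sends each edge [p,q] (with p < q) to q − p. For instance
  ∂bd = d − b.
The resulting 5×10 matrix has rank 4, and its Smith normal form has invariant factors (1,1,1,1).

The boundary map ∂_2: C_2 → C_1 acts by ∂[p,q,r] = [q,r] − [p,r] + [p,q]. For instance
  ∂abd = bd − ad + ab,
  ∂cde = de − ce + cd.
As a 10×5 matrix over Z this has rank 5, with invariant factors (1,1,1,1,1).

Now H_k = ker ∂_k / im ∂_{k+1}, so:

  H_0: rank C_0 − rank ∂_1 = 5 − 4 = 1, and the invariant factors of ∂_1 are all 1, so H_0 ≅ Z.
  H_1: rank ker ∂_1 − rank ∂_2 = (10 − 4) − 5 = 1, and the invariant factors of ∂_2 are all 1, so H_1 ≅ Z.
  H_2: rank ker ∂_2 − rank ∂_3 = (5 − 5) − 0 = 0, and there is no ∂_3, so H_2 ≅ 0.

As a check, the Euler characteristic is 5 − 10 + 5 = 0, which agrees with 1 − 1 + 0 = 0.

H_0 = Z,  H_1 = Z,  H_2 = 0.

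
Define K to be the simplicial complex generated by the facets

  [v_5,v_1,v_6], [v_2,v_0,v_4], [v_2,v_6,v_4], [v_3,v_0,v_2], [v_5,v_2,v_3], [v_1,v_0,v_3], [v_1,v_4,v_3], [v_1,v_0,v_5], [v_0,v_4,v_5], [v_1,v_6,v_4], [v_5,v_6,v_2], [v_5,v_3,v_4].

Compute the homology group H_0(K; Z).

H_0 ≅ Z.

We work with the vertex ordering v_0 < v_1 < v_2 < v_3 < v_4 < v_5 < v_6. The simplices of K, each written with vertices in increasing order, are:

  0-simplices (7): [v_0], [v_1], [v_2], [v_3], [v_4], [v_5], [v_6]
  1-simplices (18): (18 of them)
  2-simplices (12): (12 of them)

so the chain groups are C_0 ≅ Z^7, C_1 ≅ Z^18, C_2 ≅ Z^12.

∂_1: C_1 → C_0 sends each edge [p,q] (with p < q) to q − p. For instance
  ∂[v_0,v_1] = [v_1] − [v_0].
The 7×18 boundary matrix has rank 6 and Smith normal form diag(1,1,1,1,1,1).

Boundary ∂_2: C_2 → C_1 acts by ∂[p,q,r] = [q,r] − [p,r] + [p,q]. For instance
  ∂[v_1,v_3,v_4] = [v_3,v_4] − [v_1,v_4] + [v_1,v_3],
  ∂[v_3,v_4,v_5] = [v_4,v_5] − [v_3,v_5] + [v_3,v_4].
This gives a 18×12 integer matrix of rank 12; reducing to Smith normal form yields diagonal entries (1,1,1,1,1,1,1,1,1,1,1,2).

From H_k ≅ ker(∂_k) / im(∂_{k+1}) we obtain:

  H_0: rank C_0 − rank ∂_1 = 7 − 6 = 1, and the invariant factors of ∂_1 are all 1, so H_0 = Z.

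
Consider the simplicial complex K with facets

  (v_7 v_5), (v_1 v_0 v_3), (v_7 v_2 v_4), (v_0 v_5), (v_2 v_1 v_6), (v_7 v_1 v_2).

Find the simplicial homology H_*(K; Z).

H_0 ≅ Z,  H_1 ≅ Z,  H_2 = 0.

We work with the vertex ordering v_0 < v_1 < v_2 < v_3 < v_4 < v_5 < v_6 < v_7. The simplices of K, each written with vertices in increasing order, are:

  0-simplices (8): [v_0], [v_1], [v_2], [v_3], [v_4], [v_5], [v_6], [v_7]
  1-simplices (12): [v_0,v_1], [v_0,v_3], [v_0,v_5], [v_1,v_2], [v_1,v_3], [v_1,v_6], [v_1,v_7], [v_2,v_4], [v_2,v_6], [v_2,v_7], [v_4,v_7], [v_5,v_7]
  2-simplices (4): [v_0,v_1,v_3], [v_1,v_2,v_6], [v_1,v_2,v_7], [v_2,v_4,v_7]

Hence C_0 ≅ Z^8, C_1 ≅ Z^12, C_2 ≅ Z^4.

∂_1: C_1 → C_0 sends each edge [p,q] (with p < q) to q − p. For instance
  ∂[v_1,v_7] = [v_7] − [v_1].
The resulting 8×12 matrix has rank 7, and its Smith normal form has invariant factors (1,1,1,1,1,1,1).

Boundary ∂_2: C_2 → C_1 maps a triangle to the signed sum of its edges. For instance
  ∂[v_2,v_4,v_7] = [v_4,v_7] − [v_2,v_7] + [v_2,v_4],
  ∂[v_1,v_2,v_7] = [v_2,v_7] − [v_1,v_7] + [v_1,v_2].
The 12×4 boundary matrix has rank 4 and Smith normal form diag(1,1,1,1).

Now H_k = ker ∂_k / im ∂_{k+1}, so:

  H_0: rank C_0 − rank ∂_1 = 8 − 7 = 1, and the invariant factors of ∂_1 are all 1, so H_0 ≅ Z.
  H_1: rank ker ∂_1 − rank ∂_2 = (12 − 7) − 4 = 1, and the invariant factors of ∂_2 are all 1, so H_1 ≅ Z.
  H_2: rank ker ∂_2 − rank ∂_3 = (4 − 4) − 0 = 0, and there is no ∂_3, so H_2 ≅ 0.

As a check, the Euler characteristic is 8 − 12 + 4 = 0, which agrees with 1 − 1 + 0 = 0.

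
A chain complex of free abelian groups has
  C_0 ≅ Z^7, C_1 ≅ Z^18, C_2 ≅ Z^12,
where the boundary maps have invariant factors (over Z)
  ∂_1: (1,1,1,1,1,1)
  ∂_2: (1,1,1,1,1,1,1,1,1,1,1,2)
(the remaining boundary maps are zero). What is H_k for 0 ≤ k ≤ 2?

H_0: b_0 = 7 − 0 − 6 = 1; torsion from ∂_1 factors > 1: none. So H_0 ≅ Z.
H_1: b_1 = 18 − 6 − 12 = 0; torsion from ∂_2 factors > 1: [2]. So H_1 ≅ Z/2Z.
H_2: b_2 = 12 − 12 − 0 = 0; torsion from ∂_3 factors > 1: none. So H_2 ≅ 0.

H_0 ≅ Z,  H_1 ≅ Z/2Z,  H_2 = 0.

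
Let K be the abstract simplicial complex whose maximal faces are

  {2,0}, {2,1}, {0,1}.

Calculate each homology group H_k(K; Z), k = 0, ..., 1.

H_0 = Z,  H_1 = Z.

Fix the vertex order 0 < 1 < 2 and write every simplex with vertices in increasing order. Then dim K = 1 and the simplices of K are:

  0-simplices (3): [0], [1], [2]
  1-simplices (3): [0,1], [0,2], [1,2]

so the chain groups are C_0 ≅ Z^3, C_1 ≅ Z^3.

Boundary ∂_1: C_1 → C_0 maps an edge to its endpoints' difference, ∂[p,q] = q − p. For instance
  ∂[0,2] = [2] − [0].
As a 3×3 matrix over Z this has rank 2, with invariant factors (1,1).

From H_k ≅ ker(∂_k) / im(∂_{k+1}) we obtain:

  H_0: rank C_0 − rank ∂_1 = 3 − 2 = 1, and the invariant factors of ∂_1 are all 1, so H_0 ≅ Z.
  H_1: rank ker ∂_1 − rank ∂_2 = (3 − 2) − 0 = 1, and there is no ∂_2, so H_1 ≅ Z.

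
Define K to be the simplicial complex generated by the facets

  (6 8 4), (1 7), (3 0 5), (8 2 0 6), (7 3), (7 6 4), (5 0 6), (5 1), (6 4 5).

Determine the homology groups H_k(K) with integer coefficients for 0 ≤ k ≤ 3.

Fix the vertex order 0 < 1 < 2 < 3 < 4 < 5 < 6 < 7 < 8 and write every simplex with vertices in increasing order. Then dim K = 3 and the simplices of K are:

  0-simplices (9): [0], [1], [2], [3], [4], [5], [6], [7], [8]
  1-simplices (18): [0,2], [0,3], [0,5], [0,6], [0,8], [1,5], [1,7], [2,6], [2,8], [3,5], [3,7], [4,5], [4,6], [4,7], [4,8], [5,6], [6,7], [6,8]
  2-simplices (9): [0,2,6], [0,2,8], [0,3,5], [0,5,6], [0,6,8], [2,6,8], [4,5,6], [4,6,7], [4,6,8]
  3-simplices (1): [0,2,6,8]

Hence C_0 ≅ Z^9, C_1 ≅ Z^18, C_2 ≅ Z^9, C_3 ≅ Z^1.

Boundary ∂_1: C_1 → C_0 sends each edge [p,q] (with p < q) to q − p. For instance
  ∂[2,8] = [8] − [2].
The 9×18 boundary matrix has rank 8 and Smith normal form diag(1,1,1,1,1,1,1,1).

Boundary ∂_2: C_2 → C_1 acts by ∂[p,q,r] = [q,r] − [p,r] + [p,q]. For instance
  ∂[0,6,8] = [6,8] − [0,8] + [0,6],
  ∂[2,6,8] = [6,8] − [2,8] + [2,6].
As a 18×9 matrix over Z this has rank 8, with invariant factors (1,1,1,1,1,1,1,1).

The boundary map ∂_3: C_3 → C_2 sends each 3-simplex σ to the alternating sum Σ_i (−1)^i (σ with its i-th vertex removed). For instance
  ∂[0,2,6,8] = [2,6,8] − [0,6,8] + [0,2,8] − [0,2,6].
As a 9×1 matrix over Z this has rank 1, with invariant factors (1).

From H_k ≅ ker(∂_k) / im(∂_{k+1}) we obtain:

  H_0: rank C_0 − rank ∂_1 = 9 − 8 = 1, and the invariant factors of ∂_1 are all 1, so H_0 = Z.
  H_1: rank ker ∂_1 − rank ∂_2 = (18 − 8) − 8 = 2, and the invariant factors of ∂_2 are all 1, so H_1 = Z^2.
  H_2: rank ker ∂_2 − rank ∂_3 = (9 − 8) − 1 = 0, and the invariant factors of ∂_3 are all 1, so H_2 = 0.
  H_3: rank ker ∂_3 − rank ∂_4 = (1 − 1) − 0 = 0, and there is no ∂_4, so H_3 = 0.

H_0 = Z,  H_1 = Z^2,  H_2 = 0,  H_3 = 0.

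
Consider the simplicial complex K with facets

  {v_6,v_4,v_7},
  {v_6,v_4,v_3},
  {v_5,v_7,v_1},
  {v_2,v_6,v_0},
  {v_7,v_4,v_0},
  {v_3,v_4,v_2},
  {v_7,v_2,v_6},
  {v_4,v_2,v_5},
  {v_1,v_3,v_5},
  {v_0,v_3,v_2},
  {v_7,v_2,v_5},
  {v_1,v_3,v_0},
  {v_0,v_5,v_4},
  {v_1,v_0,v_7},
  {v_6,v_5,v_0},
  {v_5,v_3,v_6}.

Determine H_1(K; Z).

Fix the vertex order v_0 < v_1 < v_2 < v_3 < v_4 < v_5 < v_6 < v_7 and write every simplex with vertices in increasing order. Then dim K = 2 and the simplices of K are:

  0-simplices (8): [v_0], [v_1], [v_2], [v_3], [v_4], [v_5], [v_6], [v_7]
  1-simplices (24): (24 of them)
  2-simplices (16): (16 of them)

giving chain groups C_0 ≅ Z^8, C_1 ≅ Z^24, C_2 ≅ Z^16.

Boundary ∂_1: C_1 → C_0 maps an edge to its endpoints' difference, ∂[p,q] = q − p. For instance
  ∂[v_0,v_6] = [v_6] − [v_0].
The resulting 8×24 matrix has rank 7, and its Smith normal form has invariant factors (1,1,1,1,1,1,1).

∂_2: C_2 → C_1 sends each 2-simplex [p,q,r] to [q,r] − [p,r] + [p,q]. For instance
  ∂[v_0,v_5,v_6] = [v_5,v_6] − [v_0,v_6] + [v_0,v_5],
  ∂[v_2,v_3,v_4] = [v_3,v_4] − [v_2,v_4] + [v_2,v_3].
As a 24×16 matrix over Z this has rank 15, with invariant factors (1,1,1,1,1,1,1,1,1,1,1,1,1,1,1).

Computing H_k = (kernel of ∂_k) / (image of ∂_{k+1}):

  H_1: rank ker ∂_1 − rank ∂_2 = (24 − 7) − 15 = 2, and the invariant factors of ∂_2 are all 1, so H_1 = Z^2.

H_1 ≅ Z^2.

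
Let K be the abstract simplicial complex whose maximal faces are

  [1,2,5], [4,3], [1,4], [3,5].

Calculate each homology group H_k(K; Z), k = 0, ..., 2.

K has 5 vertices, 6 edges, 1 triangle.
rank ∂_0 = 0, rank ∂_1 = 4 ⇒ b_0 = 5 − 0 − 4 = 1; all invariant factors of ∂_1 are 1 so no torsion. So H_0 = Z.
rank ∂_1 = 4, rank ∂_2 = 1 ⇒ b_1 = 6 − 4 − 1 = 1; all invariant factors of ∂_2 are 1 so no torsion. So H_1 = Z.
rank ∂_2 = 1, rank ∂_3 = 0 ⇒ b_2 = 1 − 1 − 0 = 0. So H_2 = 0.

H_0 = Z,  H_1 = Z,  H_2 = 0.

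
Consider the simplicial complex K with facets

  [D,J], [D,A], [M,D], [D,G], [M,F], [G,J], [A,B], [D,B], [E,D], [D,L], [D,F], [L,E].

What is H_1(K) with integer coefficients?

H_1 ≅ Z^4.

Fix the vertex order A < B < D < E < F < G < J < L < M and write every simplex with vertices in increasing order. Then dim K = 1 and the simplices of K are:

  0-simplices (9): A, B, D, E, F, G, J, L, M
  1-simplices (12): AB, AD, BD, DE, DF, DG, DJ, DL, DM, EL, FM, GJ

Hence C_0 ≅ Z^9, C_1 ≅ Z^12.

The boundary map ∂_1: C_1 → C_0 is given by ∂[p,q] = [q] − [p].
As a 9×12 matrix over Z this has rank 8, with invariant factors (1,1,1,1,1,1,1,1).

From H_k ≅ ker(∂_k) / im(∂_{k+1}) we obtain:

  H_1: rank ker ∂_1 − rank ∂_2 = (12 − 8) − 0 = 4, and there is no ∂_2, so H_1 = Z^4.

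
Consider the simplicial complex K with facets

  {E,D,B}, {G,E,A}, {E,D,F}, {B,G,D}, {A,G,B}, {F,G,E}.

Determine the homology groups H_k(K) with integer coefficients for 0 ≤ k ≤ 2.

H_0 ≅ Z,  H_1 ≅ Z,  H_2 = 0.

K has 6 vertices, 12 edges, 6 triangles.
rank ∂_0 = 0, rank ∂_1 = 5 ⇒ b_0 = 6 − 0 − 5 = 1; all invariant factors of ∂_1 are 1 so no torsion. So H_0 ≅ Z.
rank ∂_1 = 5, rank ∂_2 = 6 ⇒ b_1 = 12 − 5 − 6 = 1; all invariant factors of ∂_2 are 1 so no torsion. So H_1 ≅ Z.
rank ∂_2 = 6, rank ∂_3 = 0 ⇒ b_2 = 6 − 6 − 0 = 0. So H_2 ≅ 0.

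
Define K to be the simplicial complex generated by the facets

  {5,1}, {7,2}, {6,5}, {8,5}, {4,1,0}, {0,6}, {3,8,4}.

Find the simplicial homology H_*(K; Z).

Order the vertices as 0 < 1 < 2 < 3 < 4 < 5 < 6 < 7 < 8. Listing each simplex with vertices in this order, K has dimension 2 with simplices:

  0-simplices (9): [0], [1], [2], [3], [4], [5], [6], [7], [8]
  1-simplices (11): [0,1], [0,4], [0,6], [1,4], [1,5], [2,7], [3,4], [3,8], [4,8], [5,6], [5,8]
  2-simplices (2): [0,1,4], [3,4,8]

giving chain groups C_0 ≅ Z^9, C_1 ≅ Z^11, C_2 ≅ Z^2.

The boundary map ∂_1: C_1 → C_0 sends each edge [p,q] (with p < q) to q − p. For instance
  ∂[2,7] = [7] − [2].
As a 9×11 matrix over Z this has rank 7, with invariant factors (1,1,1,1,1,1,1).

∂_2: C_2 → C_1 acts by ∂[p,q,r] = [q,r] − [p,r] + [p,q]. For instance
  ∂[0,1,4] = [1,4] − [0,4] + [0,1],
  ∂[3,4,8] = [4,8] − [3,8] + [3,4].
As a 11×2 matrix over Z this has rank 2, with invariant factors (1,1).

From H_k ≅ ker(∂_k) / im(∂_{k+1}) we obtain:

  H_0: rank C_0 − rank ∂_1 = 9 − 7 = 2, and the invariant factors of ∂_1 are all 1, so H_0 ≅ Z^2.
  H_1: rank ker ∂_1 − rank ∂_2 = (11 − 7) − 2 = 2, and the invariant factors of ∂_2 are all 1, so H_1 ≅ Z^2.
  H_2: rank ker ∂_2 − rank ∂_3 = (2 − 2) − 0 = 0, and there is no ∂_3, so H_2 ≅ 0.

H_0 = Z^2,  H_1 = Z^2,  H_2 = 0.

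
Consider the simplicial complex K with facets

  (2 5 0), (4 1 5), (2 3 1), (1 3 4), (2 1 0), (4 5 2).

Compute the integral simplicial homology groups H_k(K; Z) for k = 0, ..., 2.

H_0 = Z,  H_1 = Z,  H_2 = 0.

K has 6 vertices, 12 edges, 6 triangles.
rank ∂_0 = 0, rank ∂_1 = 5 ⇒ b_0 = 6 − 0 − 5 = 1; all invariant factors of ∂_1 are 1 so no torsion. So H_0 ≅ Z.
rank ∂_1 = 5, rank ∂_2 = 6 ⇒ b_1 = 12 − 5 − 6 = 1; all invariant factors of ∂_2 are 1 so no torsion. So H_1 ≅ Z.
rank ∂_2 = 6, rank ∂_3 = 0 ⇒ b_2 = 6 − 6 − 0 = 0. So H_2 ≅ 0.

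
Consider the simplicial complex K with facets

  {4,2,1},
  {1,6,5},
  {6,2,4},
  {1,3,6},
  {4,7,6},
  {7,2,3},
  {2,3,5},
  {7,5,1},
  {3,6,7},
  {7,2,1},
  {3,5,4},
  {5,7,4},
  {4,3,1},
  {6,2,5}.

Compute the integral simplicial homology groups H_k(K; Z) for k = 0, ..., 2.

We work with the vertex ordering 1 < 2 < 3 < 4 < 5 < 6 < 7. The simplices of K, each written with vertices in increasing order, are:

  0-simplices (7): [1], [2], [3], [4], [5], [6], [7]
  1-simplices (21): [1,2], [1,3], [1,4], [1,5], [1,6], [1,7], [2,3], [2,4], [2,5], [2,6], [2,7], [3,4], [3,5], [3,6], [3,7], [4,5], [4,6], [4,7], [5,6], [5,7], [6,7]
  2-simplices (14): [1,2,4], [1,2,7], [1,3,4], [1,3,6], [1,5,6], [1,5,7], [2,3,5], [2,3,7], [2,4,6], [2,5,6], [3,4,5], [3,6,7], [4,5,7], [4,6,7]

Hence C_0 ≅ Z^7, C_1 ≅ Z^21, C_2 ≅ Z^14.

Boundary ∂_1: C_1 → C_0 sends each edge [p,q] (with p < q) to q − p. For instance
  ∂[2,4] = [4] − [2].
This gives a 7×21 integer matrix of rank 6; reducing to Smith normal form yields diagonal entries (1,1,1,1,1,1).

The boundary map ∂_2: C_2 → C_1 acts by ∂[p,q,r] = [q,r] − [p,r] + [p,q]. For instance
  ∂[4,5,7] = [5,7] − [4,7] + [4,5],
  ∂[1,3,6] = [3,6] − [1,6] + [1,3].
The 21×14 boundary matrix has rank 13 and Smith normal form diag(1,1,1,1,1,1,1,1,1,1,1,1,1).

Computing H_k = (kernel of ∂_k) / (image of ∂_{k+1}):

  H_0: rank C_0 − rank ∂_1 = 7 − 6 = 1, and the invariant factors of ∂_1 are all 1, so H_0 ≅ Z.
  H_1: rank ker ∂_1 − rank ∂_2 = (21 − 6) − 13 = 2, and the invariant factors of ∂_2 are all 1, so H_1 ≅ Z^2.
  H_2: rank ker ∂_2 − rank ∂_3 = (14 − 13) − 0 = 1, and there is no ∂_3, so H_2 ≅ Z.

As a check, the Euler characteristic is 7 − 21 + 14 = 0, which agrees with 1 − 2 + 1 = 0.

H_0 ≅ Z,  H_1 ≅ Z^2,  H_2 ≅ Z.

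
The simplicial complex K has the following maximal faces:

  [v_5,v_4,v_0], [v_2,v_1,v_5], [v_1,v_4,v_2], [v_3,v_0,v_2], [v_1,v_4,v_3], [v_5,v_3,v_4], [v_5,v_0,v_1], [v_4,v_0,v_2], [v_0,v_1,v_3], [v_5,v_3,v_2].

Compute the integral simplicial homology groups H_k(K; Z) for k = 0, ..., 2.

H_0 = Z,  H_1 = Z_2,  H_2 = 0.

We work with the vertex ordering v_0 < v_1 < v_2 < v_3 < v_4 < v_5. The simplices of K, each written with vertices in increasing order, are:

  0-simplices (6): [v_0], [v_1], [v_2], [v_3], [v_4], [v_5]
  1-simplices (15): (15 of them)
  2-simplices (10): [v_0,v_1,v_3], [v_0,v_1,v_5], [v_0,v_2,v_3], [v_0,v_2,v_4], [v_0,v_4,v_5], [v_1,v_2,v_4], [v_1,v_2,v_5], [v_1,v_3,v_4], [v_2,v_3,v_5], [v_3,v_4,v_5]

so the chain groups are C_0 ≅ Z^6, C_1 ≅ Z^15, C_2 ≅ Z^10.

∂_1: C_1 → C_0 sends each edge [p,q] (with p < q) to q − p. For instance
  ∂[v_1,v_3] = [v_3] − [v_1].
The resulting 6×15 matrix has rank 5, and its Smith normal form has invariant factors (1,1,1,1,1).

The boundary map ∂_2: C_2 → C_1 acts by ∂[p,q,r] = [q,r] − [p,r] + [p,q]. For instance
  ∂[v_3,v_4,v_5] = [v_4,v_5] − [v_3,v_5] + [v_3,v_4],
  ∂[v_0,v_2,v_3] = [v_2,v_3] − [v_0,v_3] + [v_0,v_2].
This gives a 15×10 integer matrix of rank 10; reducing to Smith normal form yields diagonal entries (1,1,1,1,1,1,1,1,1,2).

Now H_k = ker ∂_k / im ∂_{k+1}, so:

  H_0: rank C_0 − rank ∂_1 = 6 − 5 = 1, and the invariant factors of ∂_1 are all 1, so H_0 ≅ Z.
  H_1: rank ker ∂_1 − rank ∂_2 = (15 − 5) − 10 = 0, and ∂_2 has invariant factor 2 > 1, so H_1 ≅ Z_2.
  H_2: rank ker ∂_2 − rank ∂_3 = (10 − 10) − 0 = 0, and there is no ∂_3, so H_2 ≅ 0.

As a check, the Euler characteristic is 6 − 15 + 10 = 1, which agrees with 1 − 0 + 0 = 1.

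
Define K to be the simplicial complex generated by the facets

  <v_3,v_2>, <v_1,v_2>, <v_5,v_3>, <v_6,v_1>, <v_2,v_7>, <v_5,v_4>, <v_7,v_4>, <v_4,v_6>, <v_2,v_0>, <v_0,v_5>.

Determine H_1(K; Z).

H_1 = Z^3.

K has 8 vertices, 10 edges.
rank ∂_1 = 7, rank ∂_2 = 0 ⇒ b_1 = 10 − 7 − 0 = 3. So H_1 ≅ Z^3.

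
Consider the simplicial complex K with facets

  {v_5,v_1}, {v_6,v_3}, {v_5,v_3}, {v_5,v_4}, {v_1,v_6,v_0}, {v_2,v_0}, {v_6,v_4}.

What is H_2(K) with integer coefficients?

H_2 ≅ 0.

K has 7 vertices, 9 edges, 1 triangle.
rank ∂_2 = 1, rank ∂_3 = 0 ⇒ b_2 = 1 − 1 − 0 = 0. So H_2 ≅ 0.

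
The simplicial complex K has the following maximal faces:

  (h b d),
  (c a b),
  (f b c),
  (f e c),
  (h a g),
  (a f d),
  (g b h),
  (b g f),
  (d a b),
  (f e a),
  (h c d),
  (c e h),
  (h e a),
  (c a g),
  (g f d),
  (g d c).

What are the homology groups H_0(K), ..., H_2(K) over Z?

H_0 ≅ Z,  H_1 ≅ Z^2,  H_2 ≅ Z.

We work with the vertex ordering a < b < c < d < e < f < g < h. The simplices of K, each written with vertices in increasing order, are:

  0-simplices (8): a, b, c, d, e, f, g, h
  1-simplices (24): ab, ac, ad, ae, af, ag, ah, bc, bd, bf, bg, bh, cd, ce, cf, cg, ch, df, dg, dh, ef, eh, fg, gh
  2-simplices (16): abc, abd, acg, adf, aef, aeh, agh, bcf, bdh, bfg, bgh, cdg, cdh, cef, ceh, dfg

giving chain groups C_0 ≅ Z^8, C_1 ≅ Z^24, C_2 ≅ Z^16.

Boundary ∂_1: C_1 → C_0 is given by ∂[p,q] = [q] − [p].
The 8×24 boundary matrix has rank 7 and Smith normal form diag(1,1,1,1,1,1,1).

The boundary map ∂_2: C_2 → C_1 sends each 2-simplex [p,q,r] to [q,r] − [p,r] + [p,q]. For instance
  ∂bgh = gh − bh + bg,
  ∂bfg = fg − bg + bf.
This gives a 24×16 integer matrix of rank 15; reducing to Smith normal form yields diagonal entries (1,1,1,1,1,1,1,1,1,1,1,1,1,1,1).

Reading off H_k = ker ∂_k / im ∂_{k+1}:

  H_0: rank C_0 − rank ∂_1 = 8 − 7 = 1, and the invariant factors of ∂_1 are all 1, so H_0 ≅ Z.
  H_1: rank ker ∂_1 − rank ∂_2 = (24 − 7) − 15 = 2, and the invariant factors of ∂_2 are all 1, so H_1 ≅ Z^2.
  H_2: rank ker ∂_2 − rank ∂_3 = (16 − 15) − 0 = 1, and there is no ∂_3, so H_2 ≅ Z.

As a check, the Euler characteristic is 8 − 24 + 16 = 0, which agrees with 1 − 2 + 1 = 0.
(K is a triangulation of the torus T^2.)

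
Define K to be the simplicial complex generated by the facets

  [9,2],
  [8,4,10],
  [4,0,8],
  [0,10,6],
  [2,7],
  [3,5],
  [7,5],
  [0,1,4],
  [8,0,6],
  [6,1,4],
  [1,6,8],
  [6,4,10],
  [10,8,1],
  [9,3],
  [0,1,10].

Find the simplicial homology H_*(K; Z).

H_0 ≅ Z^2,  H_1 ≅ Z ⊕ Z/2Z,  H_2 = 0.

K has 11 vertices, 20 edges, 10 triangles.
rank ∂_0 = 0, rank ∂_1 = 9 ⇒ b_0 = 11 − 0 − 9 = 2; all invariant factors of ∂_1 are 1 so no torsion. So H_0 ≅ Z^2.
rank ∂_1 = 9, rank ∂_2 = 10 ⇒ b_1 = 20 − 9 − 10 = 1; ∂_2 has invariant factor(s) [2] giving torsion. So H_1 ≅ Z ⊕ Z/2Z.
rank ∂_2 = 10, rank ∂_3 = 0 ⇒ b_2 = 10 − 10 − 0 = 0. So H_2 ≅ 0.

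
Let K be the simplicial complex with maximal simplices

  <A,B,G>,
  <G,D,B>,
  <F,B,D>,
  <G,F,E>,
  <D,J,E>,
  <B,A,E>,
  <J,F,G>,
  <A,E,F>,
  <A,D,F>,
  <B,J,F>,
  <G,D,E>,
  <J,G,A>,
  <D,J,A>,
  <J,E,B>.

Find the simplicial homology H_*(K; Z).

Take the total order A < B < D < E < F < G < J on the vertex set. Then K (dimension 2) consists of the simplices:

  0-simplices (7): A, B, D, E, F, G, J
  1-simplices (21): AB, AD, AE, AF, AG, AJ, BD, BE, BF, BG, BJ, DE, DF, DG, DJ, EF, EG, EJ, FG, FJ, GJ
  2-simplices (14): ABE, ABG, ADF, ADJ, AEF, AGJ, BDF, BDG, BEJ, BFJ, DEG, DEJ, EFG, FGJ

Hence C_0 ≅ Z^7, C_1 ≅ Z^21, C_2 ≅ Z^14.

∂_1: C_1 → C_0 maps an edge to its endpoints' difference, ∂[p,q] = q − p. For instance
  ∂BG = G − B.
This gives a 7×21 integer matrix of rank 6; reducing to Smith normal form yields diagonal entries (1,1,1,1,1,1).

The boundary map ∂_2: C_2 → C_1 maps a triangle to the signed sum of its edges. For instance
  ∂ABG = BG − AG + AB,
  ∂FGJ = GJ − FJ + FG.
As a 21×14 matrix over Z this has rank 13, with invariant factors (1,1,1,1,1,1,1,1,1,1,1,1,1).

Reading off H_k = ker ∂_k / im ∂_{k+1}:

  H_0: rank C_0 − rank ∂_1 = 7 − 6 = 1, and the invariant factors of ∂_1 are all 1, so H_0 ≅ Z.
  H_1: rank ker ∂_1 − rank ∂_2 = (21 − 6) − 13 = 2, and the invariant factors of ∂_2 are all 1, so H_1 ≅ Z^2.
  H_2: rank ker ∂_2 − rank ∂_3 = (14 − 13) − 0 = 1, and there is no ∂_3, so H_2 ≅ Z.

(K is a triangulation of the torus T^2.)

H_0 = Z,  H_1 = Z^2,  H_2 = Z.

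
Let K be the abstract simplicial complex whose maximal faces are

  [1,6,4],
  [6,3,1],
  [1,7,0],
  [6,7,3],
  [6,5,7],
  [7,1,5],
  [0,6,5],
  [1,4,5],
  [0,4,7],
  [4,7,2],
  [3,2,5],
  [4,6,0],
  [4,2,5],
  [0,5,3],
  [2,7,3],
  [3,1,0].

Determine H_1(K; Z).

Fix the vertex order 0 < 1 < 2 < 3 < 4 < 5 < 6 < 7 and write every simplex with vertices in increasing order. Then dim K = 2 and the simplices of K are:

  0-simplices (8): [0], [1], [2], [3], [4], [5], [6], [7]
  1-simplices (24): (24 of them)
  2-simplices (16): [0,1,3], [0,1,7], [0,3,5], [0,4,6], [0,4,7], [0,5,6], [1,3,6], [1,4,5], [1,4,6], [1,5,7], [2,3,5], [2,3,7], [2,4,5], [2,4,7], [3,6,7], [5,6,7]

giving chain groups C_0 ≅ Z^8, C_1 ≅ Z^24, C_2 ≅ Z^16.

∂_1: C_1 → C_0 maps an edge to its endpoints' difference, ∂[p,q] = q − p. For instance
  ∂[1,6] = [6] − [1].
This gives a 8×24 integer matrix of rank 7; reducing to Smith normal form yields diagonal entries (1,1,1,1,1,1,1).

The boundary map ∂_2: C_2 → C_1 maps a triangle to the signed sum of its edges. For instance
  ∂[0,4,6] = [4,6] − [0,6] + [0,4],
  ∂[0,1,7] = [1,7] − [0,7] + [0,1].
The 24×16 boundary matrix has rank 15 and Smith normal form diag(1,1,1,1,1,1,1,1,1,1,1,1,1,1,1).

Reading off H_k = ker ∂_k / im ∂_{k+1}:

  H_1: rank ker ∂_1 − rank ∂_2 = (24 − 7) − 15 = 2, and the invariant factors of ∂_2 are all 1, so H_1 = Z^2.

H_1 = Z^2.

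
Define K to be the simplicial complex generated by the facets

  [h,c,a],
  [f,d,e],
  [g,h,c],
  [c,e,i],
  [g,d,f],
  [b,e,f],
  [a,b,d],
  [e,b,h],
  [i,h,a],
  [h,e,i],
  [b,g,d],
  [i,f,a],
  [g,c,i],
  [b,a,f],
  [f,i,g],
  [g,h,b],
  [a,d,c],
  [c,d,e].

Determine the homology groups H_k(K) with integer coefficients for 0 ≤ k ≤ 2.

H_0 ≅ Z,  H_1 ≅ Z ⊕ Z/2Z,  H_2 = 0.

Take the total order a < b < c < d < e < f < g < h < i on the vertex set. Then K (dimension 2) consists of the simplices:

  0-simplices (9): a, b, c, d, e, f, g, h, i
  1-simplices (27): ab, ac, ad, af, ah, ai, bd, be, bf, bg, bh, cd, ce, cg, ch, ci, de, df, dg, ef, eh, ei, fg, fi, gh, gi, hi
  2-simplices (18): abd, abf, acd, ach, afi, ahi, bdg, bef, beh, bgh, cde, cei, cgh, cgi, def, dfg, ehi, fgi

Hence C_0 ≅ Z^9, C_1 ≅ Z^27, C_2 ≅ Z^18.

Boundary ∂_1: C_1 → C_0 is given by ∂[p,q] = [q] − [p]. For instance
  ∂eh = h − e.
The 9×27 boundary matrix has rank 8 and Smith normal form diag(1,1,1,1,1,1,1,1).

Boundary ∂_2: C_2 → C_1 maps a triangle to the signed sum of its edges. For instance
  ∂ehi = hi − ei + eh,
  ∂abf = bf − af + ab.
This gives a 27×18 integer matrix of rank 18; reducing to Smith normal form yields diagonal entries (1,1,1,1,1,1,1,1,1,1,1,1,1,1,1,1,1,2).

From H_k ≅ ker(∂_k) / im(∂_{k+1}) we obtain:

  H_0: rank C_0 − rank ∂_1 = 9 − 8 = 1, and the invariant factors of ∂_1 are all 1, so H_0 = Z.
  H_1: rank ker ∂_1 − rank ∂_2 = (27 − 8) − 18 = 1, and ∂_2 has invariant factor 2 > 1, so H_1 = Z ⊕ Z/2Z.
  H_2: rank ker ∂_2 − rank ∂_3 = (18 − 18) − 0 = 0, and there is no ∂_3, so H_2 = 0.

As a check, the Euler characteristic is 9 − 27 + 18 = 0, which agrees with 1 − 1 + 0 = 0.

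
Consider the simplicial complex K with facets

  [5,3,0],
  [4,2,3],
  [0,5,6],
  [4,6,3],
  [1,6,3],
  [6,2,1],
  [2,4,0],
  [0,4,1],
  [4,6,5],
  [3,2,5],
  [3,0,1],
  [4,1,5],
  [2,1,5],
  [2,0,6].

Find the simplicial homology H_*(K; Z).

H_0 = Z,  H_1 = Z^2,  H_2 = Z.

We work with the vertex ordering 0 < 1 < 2 < 3 < 4 < 5 < 6. The simplices of K, each written with vertices in increasing order, are:

  0-simplices (7): [0], [1], [2], [3], [4], [5], [6]
  1-simplices (21): [0,1], [0,2], [0,3], [0,4], [0,5], [0,6], [1,2], [1,3], [1,4], [1,5], [1,6], [2,3], [2,4], [2,5], [2,6], [3,4], [3,5], [3,6], [4,5], [4,6], [5,6]
  2-simplices (14): [0,1,3], [0,1,4], [0,2,4], [0,2,6], [0,3,5], [0,5,6], [1,2,5], [1,2,6], [1,3,6], [1,4,5], [2,3,4], [2,3,5], [3,4,6], [4,5,6]

so the chain groups are C_0 ≅ Z^7, C_1 ≅ Z^21, C_2 ≅ Z^14.

The boundary map ∂_1: C_1 → C_0 is given by ∂[p,q] = [q] − [p]. For instance
  ∂[5,6] = [6] − [5].
This gives a 7×21 integer matrix of rank 6; reducing to Smith normal form yields diagonal entries (1,1,1,1,1,1).

∂_2: C_2 → C_1 sends each 2-simplex [p,q,r] to [q,r] − [p,r] + [p,q]. For instance
  ∂[0,5,6] = [5,6] − [0,6] + [0,5],
  ∂[0,1,4] = [1,4] − [0,4] + [0,1].
As a 21×14 matrix over Z this has rank 13, with invariant factors (1,1,1,1,1,1,1,1,1,1,1,1,1).

Computing H_k = (kernel of ∂_k) / (image of ∂_{k+1}):

  H_0: rank C_0 − rank ∂_1 = 7 − 6 = 1, and the invariant factors of ∂_1 are all 1, so H_0 = Z.
  H_1: rank ker ∂_1 − rank ∂_2 = (21 − 6) − 13 = 2, and the invariant factors of ∂_2 are all 1, so H_1 = Z^2.
  H_2: rank ker ∂_2 − rank ∂_3 = (14 − 13) − 0 = 1, and there is no ∂_3, so H_2 = Z.

As a check, the Euler characteristic is 7 − 21 + 14 = 0, which agrees with 1 − 2 + 1 = 0.
(K is a triangulation of the torus T^2.)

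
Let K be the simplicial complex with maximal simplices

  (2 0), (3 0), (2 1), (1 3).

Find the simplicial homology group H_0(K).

We work with the vertex ordering 0 < 1 < 2 < 3. The simplices of K, each written with vertices in increasing order, are:

  0-simplices (4): [0], [1], [2], [3]
  1-simplices (4): [0,2], [0,3], [1,2], [1,3]

Hence C_0 ≅ Z^4, C_1 ≅ Z^4.

Boundary ∂_1: C_1 → C_0 maps an edge to its endpoints' difference, ∂[p,q] = q − p. For instance
  ∂[0,3] = [3] − [0].
As a 4×4 matrix over Z this has rank 3, with invariant factors (1,1,1).

From H_k ≅ ker(∂_k) / im(∂_{k+1}) we obtain:

  H_0: rank C_0 − rank ∂_1 = 4 − 3 = 1, and the invariant factors of ∂_1 are all 1, so H_0 = Z.

H_0 ≅ Z.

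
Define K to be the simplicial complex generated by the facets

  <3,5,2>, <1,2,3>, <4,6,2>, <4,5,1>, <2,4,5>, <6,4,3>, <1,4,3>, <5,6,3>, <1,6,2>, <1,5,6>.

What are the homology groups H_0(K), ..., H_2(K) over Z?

H_0 = Z,  H_1 = Z_2,  H_2 = 0.

Fix the vertex order 1 < 2 < 3 < 4 < 5 < 6 and write every simplex with vertices in increasing order. Then dim K = 2 and the simplices of K are:

  0-simplices (6): [1], [2], [3], [4], [5], [6]
  1-simplices (15): [1,2], [1,3], [1,4], [1,5], [1,6], [2,3], [2,4], [2,5], [2,6], [3,4], [3,5], [3,6], [4,5], [4,6], [5,6]
  2-simplices (10): [1,2,3], [1,2,6], [1,3,4], [1,4,5], [1,5,6], [2,3,5], [2,4,5], [2,4,6], [3,4,6], [3,5,6]

giving chain groups C_0 ≅ Z^6, C_1 ≅ Z^15, C_2 ≅ Z^10.

Boundary ∂_1: C_1 → C_0 maps an edge to its endpoints' difference, ∂[p,q] = q − p.
The resulting 6×15 matrix has rank 5, and its Smith normal form has invariant factors (1,1,1,1,1).

The boundary map ∂_2: C_2 → C_1 sends each 2-simplex [p,q,r] to [q,r] − [p,r] + [p,q]. For instance
  ∂[1,5,6] = [5,6] − [1,6] + [1,5],
  ∂[1,3,4] = [3,4] − [1,4] + [1,3].
As a 15×10 matrix over Z this has rank 10, with invariant factors (1,1,1,1,1,1,1,1,1,2).

From H_k ≅ ker(∂_k) / im(∂_{k+1}) we obtain:

  H_0: rank C_0 − rank ∂_1 = 6 − 5 = 1, and the invariant factors of ∂_1 are all 1, so H_0 ≅ Z.
  H_1: rank ker ∂_1 − rank ∂_2 = (15 − 5) − 10 = 0, and ∂_2 has invariant factor 2 > 1, so H_1 ≅ Z_2.
  H_2: rank ker ∂_2 − rank ∂_3 = (10 − 10) − 0 = 0, and there is no ∂_3, so H_2 ≅ 0.

(K is a triangulation of the real projective plane RP^2.)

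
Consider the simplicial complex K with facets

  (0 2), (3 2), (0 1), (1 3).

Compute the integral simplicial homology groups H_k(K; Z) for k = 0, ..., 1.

H_0 = Z,  H_1 = Z.

Fix the vertex order 0 < 1 < 2 < 3 and write every simplex with vertices in increasing order. Then dim K = 1 and the simplices of K are:

  0-simplices (4): [0], [1], [2], [3]
  1-simplices (4): [0,1], [0,2], [1,3], [2,3]

Hence C_0 ≅ Z^4, C_1 ≅ Z^4.

The boundary map ∂_1: C_1 → C_0 is given by ∂[p,q] = [q] − [p]. For instance
  ∂[2,3] = [3] − [2].
As a 4×4 matrix over Z this has rank 3, with invariant factors (1,1,1).

From H_k ≅ ker(∂_k) / im(∂_{k+1}) we obtain:

  H_0: rank C_0 − rank ∂_1 = 4 − 3 = 1, and the invariant factors of ∂_1 are all 1, so H_0 = Z.
  H_1: rank ker ∂_1 − rank ∂_2 = (4 − 3) − 0 = 1, and there is no ∂_2, so H_1 = Z.

As a check, the Euler characteristic is 4 − 4 = 0, which agrees with 1 − 1 = 0.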